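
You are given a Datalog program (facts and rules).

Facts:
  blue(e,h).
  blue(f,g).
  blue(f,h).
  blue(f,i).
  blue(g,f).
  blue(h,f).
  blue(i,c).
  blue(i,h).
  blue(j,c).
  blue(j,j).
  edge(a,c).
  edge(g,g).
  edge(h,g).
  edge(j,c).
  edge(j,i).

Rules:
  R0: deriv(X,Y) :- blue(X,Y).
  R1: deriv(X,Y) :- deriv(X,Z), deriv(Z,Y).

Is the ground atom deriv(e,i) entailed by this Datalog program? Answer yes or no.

yes

round 1: derive deriv(e,h) via R0 from blue(e,h)
round 1: derive deriv(f,g) via R0 from blue(f,g)
round 1: derive deriv(f,h) via R0 from blue(f,h)
round 1: derive deriv(f,i) via R0 from blue(f,i)
round 1: derive deriv(g,f) via R0 from blue(g,f)
round 1: derive deriv(h,f) via R0 from blue(h,f)
round 1: derive deriv(i,c) via R0 from blue(i,c)
round 1: derive deriv(i,h) via R0 from blue(i,h)
round 1: derive deriv(j,c) via R0 from blue(j,c)
round 1: derive deriv(j,j) via R0 from blue(j,j)
round 2: derive deriv(e,f) via R1 from deriv(e,h), deriv(h,f)
round 2: derive deriv(f,c) via R1 from deriv(f,i), deriv(i,c)
round 2: derive deriv(f,f) via R1 from deriv(f,g), deriv(g,f)
round 2: derive deriv(g,g) via R1 from deriv(g,f), deriv(f,g)
round 2: derive deriv(g,h) via R1 from deriv(g,f), deriv(f,h)
round 2: derive deriv(g,i) via R1 from deriv(g,f), deriv(f,i)
round 2: derive deriv(h,g) via R1 from deriv(h,f), deriv(f,g)
round 2: derive deriv(h,h) via R1 from deriv(h,f), deriv(f,h)
round 2: derive deriv(h,i) via R1 from deriv(h,f), deriv(f,i)
round 2: derive deriv(i,f) via R1 from deriv(i,h), deriv(h,f)
round 3: derive deriv(e,c) via R1 from deriv(e,f), deriv(f,c)
round 3: derive deriv(e,g) via R1 from deriv(e,f), deriv(f,g)
round 3: derive deriv(e,i) via R1 from deriv(e,f), deriv(f,i)
round 3: derive deriv(g,c) via R1 from deriv(g,f), deriv(f,c)
round 3: derive deriv(h,c) via R1 from deriv(h,f), deriv(f,c)
round 3: derive deriv(i,g) via R1 from deriv(i,f), deriv(f,g)
round 3: derive deriv(i,i) via R1 from deriv(i,f), deriv(f,i)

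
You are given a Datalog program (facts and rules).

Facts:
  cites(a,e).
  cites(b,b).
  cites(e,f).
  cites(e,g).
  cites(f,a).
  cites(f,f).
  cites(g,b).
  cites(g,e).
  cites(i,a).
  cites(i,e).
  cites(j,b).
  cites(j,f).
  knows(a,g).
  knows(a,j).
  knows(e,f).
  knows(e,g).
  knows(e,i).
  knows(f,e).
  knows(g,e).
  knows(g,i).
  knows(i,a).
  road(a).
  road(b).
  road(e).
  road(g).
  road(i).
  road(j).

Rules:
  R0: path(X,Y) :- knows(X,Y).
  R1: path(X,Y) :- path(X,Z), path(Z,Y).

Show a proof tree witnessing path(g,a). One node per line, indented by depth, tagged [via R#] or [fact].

round 1: derive path(a,g) via R0 from knows(a,g)
round 1: derive path(a,j) via R0 from knows(a,j)
round 1: derive path(e,f) via R0 from knows(e,f)
round 1: derive path(e,g) via R0 from knows(e,g)
round 1: derive path(e,i) via R0 from knows(e,i)
round 1: derive path(f,e) via R0 from knows(f,e)
round 1: derive path(g,e) via R0 from knows(g,e)
round 1: derive path(g,i) via R0 from knows(g,i)
round 1: derive path(i,a) via R0 from knows(i,a)
round 2: derive path(a,e) via R1 from path(a,g), path(g,e)
round 2: derive path(a,i) via R1 from path(a,g), path(g,i)
round 2: derive path(e,a) via R1 from path(e,i), path(i,a)
round 2: derive path(e,e) via R1 from path(e,f), path(f,e)
round 2: derive path(f,f) via R1 from path(f,e), path(e,f)
round 2: derive path(f,g) via R1 from path(f,e), path(e,g)
round 2: derive path(f,i) via R1 from path(f,e), path(e,i)
round 2: derive path(g,a) via R1 from path(g,i), path(i,a)
round 2: derive path(g,f) via R1 from path(g,e), path(e,f)
round 2: derive path(g,g) via R1 from path(g,e), path(e,g)
round 2: derive path(i,g) via R1 from path(i,a), path(a,g)
round 2: derive path(i,j) via R1 from path(i,a), path(a,j)
round 3: derive path(a,a) via R1 from path(a,e), path(e,a)
round 3: derive path(a,f) via R1 from path(a,e), path(e,f)
round 3: derive path(e,j) via R1 from path(e,a), path(a,j)
round 3: derive path(f,a) via R1 from path(f,e), path(e,a)
round 3: derive path(f,j) via R1 from path(f,i), path(i,j)
round 3: derive path(g,j) via R1 from path(g,a), path(a,j)
round 3: derive path(i,e) via R1 from path(i,a), path(a,e)
round 3: derive path(i,f) via R1 from path(i,g), path(g,f)
round 3: derive path(i,i) via R1 from path(i,a), path(a,i)

path(g,a)  [via R1]
  path(g,i)  [via R0]
    knows(g,i)  [fact]
  path(i,a)  [via R0]
    knows(i,a)  [fact]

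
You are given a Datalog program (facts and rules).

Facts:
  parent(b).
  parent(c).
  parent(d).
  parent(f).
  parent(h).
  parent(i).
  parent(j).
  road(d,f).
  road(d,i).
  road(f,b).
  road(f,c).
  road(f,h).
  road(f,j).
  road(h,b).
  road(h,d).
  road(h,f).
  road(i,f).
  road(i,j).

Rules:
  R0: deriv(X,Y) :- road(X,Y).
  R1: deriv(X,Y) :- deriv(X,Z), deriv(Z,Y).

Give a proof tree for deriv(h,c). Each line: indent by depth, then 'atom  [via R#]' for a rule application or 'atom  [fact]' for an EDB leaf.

round 1: derive deriv(d,f) via R0 from road(d,f)
round 1: derive deriv(d,i) via R0 from road(d,i)
round 1: derive deriv(f,b) via R0 from road(f,b)
round 1: derive deriv(f,c) via R0 from road(f,c)
round 1: derive deriv(f,h) via R0 from road(f,h)
round 1: derive deriv(f,j) via R0 from road(f,j)
round 1: derive deriv(h,b) via R0 from road(h,b)
round 1: derive deriv(h,d) via R0 from road(h,d)
round 1: derive deriv(h,f) via R0 from road(h,f)
round 1: derive deriv(i,f) via R0 from road(i,f)
round 1: derive deriv(i,j) via R0 from road(i,j)
round 2: derive deriv(d,b) via R1 from deriv(d,f), deriv(f,b)
round 2: derive deriv(d,c) via R1 from deriv(d,f), deriv(f,c)
round 2: derive deriv(d,h) via R1 from deriv(d,f), deriv(f,h)
round 2: derive deriv(d,j) via R1 from deriv(d,f), deriv(f,j)
round 2: derive deriv(f,d) via R1 from deriv(f,h), deriv(h,d)
round 2: derive deriv(f,f) via R1 from deriv(f,h), deriv(h,f)
round 2: derive deriv(h,c) via R1 from deriv(h,f), deriv(f,c)
round 2: derive deriv(h,h) via R1 from deriv(h,f), deriv(f,h)
round 2: derive deriv(h,i) via R1 from deriv(h,d), deriv(d,i)
round 2: derive deriv(h,j) via R1 from deriv(h,f), deriv(f,j)
round 2: derive deriv(i,b) via R1 from deriv(i,f), deriv(f,b)
round 2: derive deriv(i,c) via R1 from deriv(i,f), deriv(f,c)
round 2: derive deriv(i,h) via R1 from deriv(i,f), deriv(f,h)
round 3: derive deriv(d,d) via R1 from deriv(d,f), deriv(f,d)
round 3: derive deriv(f,i) via R1 from deriv(f,d), deriv(d,i)
round 3: derive deriv(i,d) via R1 from deriv(i,f), deriv(f,d)
round 3: derive deriv(i,i) via R1 from deriv(i,h), deriv(h,i)

deriv(h,c)  [via R1]
  deriv(h,f)  [via R0]
    road(h,f)  [fact]
  deriv(f,c)  [via R0]
    road(f,c)  [fact]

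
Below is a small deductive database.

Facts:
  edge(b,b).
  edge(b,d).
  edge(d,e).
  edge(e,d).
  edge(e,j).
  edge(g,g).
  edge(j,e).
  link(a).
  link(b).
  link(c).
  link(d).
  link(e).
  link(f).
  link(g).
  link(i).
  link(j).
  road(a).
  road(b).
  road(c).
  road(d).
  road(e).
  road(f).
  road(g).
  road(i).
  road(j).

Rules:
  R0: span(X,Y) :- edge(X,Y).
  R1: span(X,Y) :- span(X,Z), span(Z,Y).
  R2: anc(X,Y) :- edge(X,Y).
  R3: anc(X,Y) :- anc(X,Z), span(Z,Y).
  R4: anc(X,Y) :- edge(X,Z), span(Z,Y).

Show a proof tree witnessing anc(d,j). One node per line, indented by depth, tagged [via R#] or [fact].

round 1: derive span(b,b) via R0 from edge(b,b)
round 1: derive span(b,d) via R0 from edge(b,d)
round 1: derive span(d,e) via R0 from edge(d,e)
round 1: derive span(e,d) via R0 from edge(e,d)
round 1: derive span(e,j) via R0 from edge(e,j)
round 1: derive span(g,g) via R0 from edge(g,g)
round 1: derive span(j,e) via R0 from edge(j,e)
round 1: derive anc(b,b) via R2 from edge(b,b)
round 1: derive anc(b,d) via R2 from edge(b,d)
round 1: derive anc(d,e) via R2 from edge(d,e)
round 1: derive anc(e,d) via R2 from edge(e,d)
round 1: derive anc(e,j) via R2 from edge(e,j)
round 1: derive anc(g,g) via R2 from edge(g,g)
round 1: derive anc(j,e) via R2 from edge(j,e)
round 2: derive span(b,e) via R1 from span(b,d), span(d,e)
round 2: derive span(d,d) via R1 from span(d,e), span(e,d)
round 2: derive span(d,j) via R1 from span(d,e), span(e,j)
round 2: derive span(e,e) via R1 from span(e,d), span(d,e)
round 2: derive span(j,d) via R1 from span(j,e), span(e,d)
round 2: derive span(j,j) via R1 from span(j,e), span(e,j)
round 2: derive anc(b,e) via R3 from anc(b,d), span(d,e)
round 2: derive anc(d,d) via R3 from anc(d,e), span(e,d)
round 2: derive anc(d,j) via R3 from anc(d,e), span(e,j)
round 2: derive anc(e,e) via R3 from anc(e,d), span(d,e)
round 2: derive anc(j,d) via R3 from anc(j,e), span(e,d)
round 2: derive anc(j,j) via R3 from anc(j,e), span(e,j)
round 3: derive span(b,j) via R1 from span(b,d), span(d,j)
round 3: derive anc(b,j) via R3 from anc(b,d), span(d,j)

anc(d,j)  [via R3]
  anc(d,e)  [via R2]
    edge(d,e)  [fact]
  span(e,j)  [via R0]
    edge(e,j)  [fact]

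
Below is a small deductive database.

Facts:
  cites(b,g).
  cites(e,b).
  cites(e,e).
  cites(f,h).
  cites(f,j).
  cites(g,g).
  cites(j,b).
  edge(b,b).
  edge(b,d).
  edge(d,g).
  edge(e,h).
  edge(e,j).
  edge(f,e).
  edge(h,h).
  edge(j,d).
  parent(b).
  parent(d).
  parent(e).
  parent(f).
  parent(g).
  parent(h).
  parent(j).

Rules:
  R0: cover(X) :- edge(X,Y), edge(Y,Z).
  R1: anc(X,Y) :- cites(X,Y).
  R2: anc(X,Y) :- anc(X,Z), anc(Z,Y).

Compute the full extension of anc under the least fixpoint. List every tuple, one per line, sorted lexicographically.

anc(b,g)
anc(e,b)
anc(e,e)
anc(e,g)
anc(f,b)
anc(f,g)
anc(f,h)
anc(f,j)
anc(g,g)
anc(j,b)
anc(j,g)

round 1: derive anc(b,g) via R1 from cites(b,g)
round 1: derive anc(e,b) via R1 from cites(e,b)
round 1: derive anc(e,e) via R1 from cites(e,e)
round 1: derive anc(f,h) via R1 from cites(f,h)
round 1: derive anc(f,j) via R1 from cites(f,j)
round 1: derive anc(g,g) via R1 from cites(g,g)
round 1: derive anc(j,b) via R1 from cites(j,b)
round 2: derive anc(e,g) via R2 from anc(e,b), anc(b,g)
round 2: derive anc(f,b) via R2 from anc(f,j), anc(j,b)
round 2: derive anc(j,g) via R2 from anc(j,b), anc(b,g)
round 3: derive anc(f,g) via R2 from anc(f,b), anc(b,g)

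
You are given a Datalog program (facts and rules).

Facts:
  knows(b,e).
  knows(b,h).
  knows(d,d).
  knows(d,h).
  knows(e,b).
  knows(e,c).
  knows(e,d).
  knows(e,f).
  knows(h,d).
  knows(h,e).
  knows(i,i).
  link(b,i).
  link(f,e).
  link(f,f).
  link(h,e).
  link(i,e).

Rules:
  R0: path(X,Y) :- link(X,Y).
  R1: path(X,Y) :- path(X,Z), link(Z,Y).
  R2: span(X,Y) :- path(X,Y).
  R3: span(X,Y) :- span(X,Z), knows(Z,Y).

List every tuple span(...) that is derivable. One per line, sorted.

round 1: derive path(b,i) via R0 from link(b,i)
round 1: derive path(f,e) via R0 from link(f,e)
round 1: derive path(f,f) via R0 from link(f,f)
round 1: derive path(h,e) via R0 from link(h,e)
round 1: derive path(i,e) via R0 from link(i,e)
round 2: derive path(b,e) via R1 from path(b,i), link(i,e)
round 2: derive span(b,i) via R2 from path(b,i)
round 2: derive span(f,e) via R2 from path(f,e)
round 2: derive span(f,f) via R2 from path(f,f)
round 2: derive span(h,e) via R2 from path(h,e)
round 2: derive span(i,e) via R2 from path(i,e)
round 3: derive span(b,e) via R2 from path(b,e)
round 3: derive span(f,b) via R3 from span(f,e), knows(e,b)
round 3: derive span(f,c) via R3 from span(f,e), knows(e,c)
round 3: derive span(f,d) via R3 from span(f,e), knows(e,d)
round 3: derive span(h,b) via R3 from span(h,e), knows(e,b)
round 3: derive span(h,c) via R3 from span(h,e), knows(e,c)
round 3: derive span(h,d) via R3 from span(h,e), knows(e,d)
round 3: derive span(h,f) via R3 from span(h,e), knows(e,f)
round 3: derive span(i,b) via R3 from span(i,e), knows(e,b)
round 3: derive span(i,c) via R3 from span(i,e), knows(e,c)
round 3: derive span(i,d) via R3 from span(i,e), knows(e,d)
round 3: derive span(i,f) via R3 from span(i,e), knows(e,f)
round 4: derive span(b,b) via R3 from span(b,e), knows(e,b)
round 4: derive span(b,c) via R3 from span(b,e), knows(e,c)
round 4: derive span(b,d) via R3 from span(b,e), knows(e,d)
round 4: derive span(b,f) via R3 from span(b,e), knows(e,f)
round 4: derive span(f,h) via R3 from span(f,b), knows(b,h)
round 4: derive span(h,h) via R3 from span(h,b), knows(b,h)
round 4: derive span(i,h) via R3 from span(i,b), knows(b,h)
round 5: derive span(b,h) via R3 from span(b,b), knows(b,h)

span(b,b)
span(b,c)
span(b,d)
span(b,e)
span(b,f)
span(b,h)
span(b,i)
span(f,b)
span(f,c)
span(f,d)
span(f,e)
span(f,f)
span(f,h)
span(h,b)
span(h,c)
span(h,d)
span(h,e)
span(h,f)
span(h,h)
span(i,b)
span(i,c)
span(i,d)
span(i,e)
span(i,f)
span(i,h)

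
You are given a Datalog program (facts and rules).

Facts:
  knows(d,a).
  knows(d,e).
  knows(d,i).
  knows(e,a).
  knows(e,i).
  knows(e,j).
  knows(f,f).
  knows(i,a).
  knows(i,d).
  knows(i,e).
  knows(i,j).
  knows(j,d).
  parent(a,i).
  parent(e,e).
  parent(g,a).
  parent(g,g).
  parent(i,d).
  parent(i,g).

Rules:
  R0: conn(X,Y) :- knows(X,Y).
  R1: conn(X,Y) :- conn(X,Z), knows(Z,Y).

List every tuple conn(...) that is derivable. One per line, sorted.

conn(d,a)
conn(d,d)
conn(d,e)
conn(d,i)
conn(d,j)
conn(e,a)
conn(e,d)
conn(e,e)
conn(e,i)
conn(e,j)
conn(f,f)
conn(i,a)
conn(i,d)
conn(i,e)
conn(i,i)
conn(i,j)
conn(j,a)
conn(j,d)
conn(j,e)
conn(j,i)
conn(j,j)

round 1: derive conn(d,a) via R0 from knows(d,a)
round 1: derive conn(d,e) via R0 from knows(d,e)
round 1: derive conn(d,i) via R0 from knows(d,i)
round 1: derive conn(e,a) via R0 from knows(e,a)
round 1: derive conn(e,i) via R0 from knows(e,i)
round 1: derive conn(e,j) via R0 from knows(e,j)
round 1: derive conn(f,f) via R0 from knows(f,f)
round 1: derive conn(i,a) via R0 from knows(i,a)
round 1: derive conn(i,d) via R0 from knows(i,d)
round 1: derive conn(i,e) via R0 from knows(i,e)
round 1: derive conn(i,j) via R0 from knows(i,j)
round 1: derive conn(j,d) via R0 from knows(j,d)
round 2: derive conn(d,d) via R1 from conn(d,i), knows(i,d)
round 2: derive conn(d,j) via R1 from conn(d,e), knows(e,j)
round 2: derive conn(e,d) via R1 from conn(e,i), knows(i,d)
round 2: derive conn(e,e) via R1 from conn(e,i), knows(i,e)
round 2: derive conn(i,i) via R1 from conn(i,d), knows(d,i)
round 2: derive conn(j,a) via R1 from conn(j,d), knows(d,a)
round 2: derive conn(j,e) via R1 from conn(j,d), knows(d,e)
round 2: derive conn(j,i) via R1 from conn(j,d), knows(d,i)
round 3: derive conn(j,j) via R1 from conn(j,e), knows(e,j)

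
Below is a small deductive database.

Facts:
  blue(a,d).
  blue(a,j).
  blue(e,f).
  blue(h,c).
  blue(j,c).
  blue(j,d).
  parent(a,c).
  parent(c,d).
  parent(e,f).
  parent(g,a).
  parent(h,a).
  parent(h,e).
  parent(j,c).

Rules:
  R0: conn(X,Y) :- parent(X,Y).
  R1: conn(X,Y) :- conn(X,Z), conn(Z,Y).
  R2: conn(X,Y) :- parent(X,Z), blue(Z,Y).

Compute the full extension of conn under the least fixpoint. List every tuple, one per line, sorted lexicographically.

round 1: derive conn(a,c) via R0 from parent(a,c)
round 1: derive conn(c,d) via R0 from parent(c,d)
round 1: derive conn(e,f) via R0 from parent(e,f)
round 1: derive conn(g,a) via R0 from parent(g,a)
round 1: derive conn(h,a) via R0 from parent(h,a)
round 1: derive conn(h,e) via R0 from parent(h,e)
round 1: derive conn(j,c) via R0 from parent(j,c)
round 1: derive conn(g,d) via R2 from parent(g,a), blue(a,d)
round 1: derive conn(g,j) via R2 from parent(g,a), blue(a,j)
round 1: derive conn(h,d) via R2 from parent(h,a), blue(a,d)
round 1: derive conn(h,f) via R2 from parent(h,e), blue(e,f)
round 1: derive conn(h,j) via R2 from parent(h,a), blue(a,j)
round 2: derive conn(a,d) via R1 from conn(a,c), conn(c,d)
round 2: derive conn(g,c) via R1 from conn(g,a), conn(a,c)
round 2: derive conn(h,c) via R1 from conn(h,a), conn(a,c)
round 2: derive conn(j,d) via R1 from conn(j,c), conn(c,d)

conn(a,c)
conn(a,d)
conn(c,d)
conn(e,f)
conn(g,a)
conn(g,c)
conn(g,d)
conn(g,j)
conn(h,a)
conn(h,c)
conn(h,d)
conn(h,e)
conn(h,f)
conn(h,j)
conn(j,c)
conn(j,d)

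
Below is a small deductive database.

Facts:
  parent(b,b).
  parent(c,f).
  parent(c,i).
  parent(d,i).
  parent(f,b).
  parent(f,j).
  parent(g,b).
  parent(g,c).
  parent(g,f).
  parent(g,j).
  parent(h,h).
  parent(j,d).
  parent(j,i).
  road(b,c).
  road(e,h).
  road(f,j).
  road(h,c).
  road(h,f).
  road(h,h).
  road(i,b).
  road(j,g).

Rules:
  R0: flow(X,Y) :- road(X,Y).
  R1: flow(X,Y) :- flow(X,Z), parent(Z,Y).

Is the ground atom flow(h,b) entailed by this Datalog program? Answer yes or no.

yes

round 1: derive flow(b,c) via R0 from road(b,c)
round 1: derive flow(e,h) via R0 from road(e,h)
round 1: derive flow(f,j) via R0 from road(f,j)
round 1: derive flow(h,c) via R0 from road(h,c)
round 1: derive flow(h,f) via R0 from road(h,f)
round 1: derive flow(h,h) via R0 from road(h,h)
round 1: derive flow(i,b) via R0 from road(i,b)
round 1: derive flow(j,g) via R0 from road(j,g)
round 2: derive flow(b,f) via R1 from flow(b,c), parent(c,f)
round 2: derive flow(b,i) via R1 from flow(b,c), parent(c,i)
round 2: derive flow(f,d) via R1 from flow(f,j), parent(j,d)
round 2: derive flow(f,i) via R1 from flow(f,j), parent(j,i)
round 2: derive flow(h,b) via R1 from flow(h,f), parent(f,b)
round 2: derive flow(h,i) via R1 from flow(h,c), parent(c,i)
round 2: derive flow(h,j) via R1 from flow(h,f), parent(f,j)
round 2: derive flow(j,b) via R1 from flow(j,g), parent(g,b)
round 2: derive flow(j,c) via R1 from flow(j,g), parent(g,c)
round 2: derive flow(j,f) via R1 from flow(j,g), parent(g,f)
round 2: derive flow(j,j) via R1 from flow(j,g), parent(g,j)
round 3: derive flow(b,b) via R1 from flow(b,f), parent(f,b)
round 3: derive flow(b,j) via R1 from flow(b,f), parent(f,j)
round 3: derive flow(h,d) via R1 from flow(h,j), parent(j,d)
round 3: derive flow(j,d) via R1 from flow(j,j), parent(j,d)
round 3: derive flow(j,i) via R1 from flow(j,c), parent(c,i)
round 4: derive flow(b,d) via R1 from flow(b,j), parent(j,d)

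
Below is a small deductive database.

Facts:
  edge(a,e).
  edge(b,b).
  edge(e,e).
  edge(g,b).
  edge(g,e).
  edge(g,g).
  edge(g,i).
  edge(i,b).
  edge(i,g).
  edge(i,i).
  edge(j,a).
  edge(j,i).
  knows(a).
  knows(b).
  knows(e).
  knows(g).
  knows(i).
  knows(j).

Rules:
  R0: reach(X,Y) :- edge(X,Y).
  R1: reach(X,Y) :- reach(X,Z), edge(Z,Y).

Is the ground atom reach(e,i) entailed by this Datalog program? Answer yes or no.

no

round 1: derive reach(a,e) via R0 from edge(a,e)
round 1: derive reach(b,b) via R0 from edge(b,b)
round 1: derive reach(e,e) via R0 from edge(e,e)
round 1: derive reach(g,b) via R0 from edge(g,b)
round 1: derive reach(g,e) via R0 from edge(g,e)
round 1: derive reach(g,g) via R0 from edge(g,g)
round 1: derive reach(g,i) via R0 from edge(g,i)
round 1: derive reach(i,b) via R0 from edge(i,b)
round 1: derive reach(i,g) via R0 from edge(i,g)
round 1: derive reach(i,i) via R0 from edge(i,i)
round 1: derive reach(j,a) via R0 from edge(j,a)
round 1: derive reach(j,i) via R0 from edge(j,i)
round 2: derive reach(i,e) via R1 from reach(i,g), edge(g,e)
round 2: derive reach(j,b) via R1 from reach(j,i), edge(i,b)
round 2: derive reach(j,e) via R1 from reach(j,a), edge(a,e)
round 2: derive reach(j,g) via R1 from reach(j,i), edge(i,g)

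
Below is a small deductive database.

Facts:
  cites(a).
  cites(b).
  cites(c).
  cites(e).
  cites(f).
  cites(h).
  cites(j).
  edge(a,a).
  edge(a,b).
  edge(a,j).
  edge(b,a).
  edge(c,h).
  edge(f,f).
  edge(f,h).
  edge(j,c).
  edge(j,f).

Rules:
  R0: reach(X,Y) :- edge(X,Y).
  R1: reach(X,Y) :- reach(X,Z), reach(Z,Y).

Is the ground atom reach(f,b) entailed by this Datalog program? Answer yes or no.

no

round 1: derive reach(a,a) via R0 from edge(a,a)
round 1: derive reach(a,b) via R0 from edge(a,b)
round 1: derive reach(a,j) via R0 from edge(a,j)
round 1: derive reach(b,a) via R0 from edge(b,a)
round 1: derive reach(c,h) via R0 from edge(c,h)
round 1: derive reach(f,f) via R0 from edge(f,f)
round 1: derive reach(f,h) via R0 from edge(f,h)
round 1: derive reach(j,c) via R0 from edge(j,c)
round 1: derive reach(j,f) via R0 from edge(j,f)
round 2: derive reach(a,c) via R1 from reach(a,j), reach(j,c)
round 2: derive reach(a,f) via R1 from reach(a,j), reach(j,f)
round 2: derive reach(b,b) via R1 from reach(b,a), reach(a,b)
round 2: derive reach(b,j) via R1 from reach(b,a), reach(a,j)
round 2: derive reach(j,h) via R1 from reach(j,c), reach(c,h)
round 3: derive reach(a,h) via R1 from reach(a,c), reach(c,h)
round 3: derive reach(b,c) via R1 from reach(b,a), reach(a,c)
round 3: derive reach(b,f) via R1 from reach(b,a), reach(a,f)
round 3: derive reach(b,h) via R1 from reach(b,j), reach(j,h)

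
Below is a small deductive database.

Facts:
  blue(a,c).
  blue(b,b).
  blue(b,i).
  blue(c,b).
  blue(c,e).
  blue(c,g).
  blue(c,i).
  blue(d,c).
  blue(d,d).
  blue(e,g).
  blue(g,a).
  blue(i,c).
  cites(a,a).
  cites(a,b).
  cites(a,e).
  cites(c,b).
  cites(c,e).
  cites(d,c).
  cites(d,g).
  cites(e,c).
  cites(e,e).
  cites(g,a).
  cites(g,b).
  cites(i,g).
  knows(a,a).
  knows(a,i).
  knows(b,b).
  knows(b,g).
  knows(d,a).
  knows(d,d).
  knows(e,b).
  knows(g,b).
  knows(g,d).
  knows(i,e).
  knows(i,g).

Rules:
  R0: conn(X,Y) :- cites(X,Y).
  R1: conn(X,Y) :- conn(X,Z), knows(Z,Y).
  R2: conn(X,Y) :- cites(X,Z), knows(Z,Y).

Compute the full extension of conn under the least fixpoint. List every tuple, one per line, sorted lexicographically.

conn(a,a)
conn(a,b)
conn(a,d)
conn(a,e)
conn(a,g)
conn(a,i)
conn(c,a)
conn(c,b)
conn(c,d)
conn(c,e)
conn(c,g)
conn(c,i)
conn(d,a)
conn(d,b)
conn(d,c)
conn(d,d)
conn(d,e)
conn(d,g)
conn(d,i)
conn(e,a)
conn(e,b)
conn(e,c)
conn(e,d)
conn(e,e)
conn(e,g)
conn(e,i)
conn(g,a)
conn(g,b)
conn(g,d)
conn(g,e)
conn(g,g)
conn(g,i)
conn(i,a)
conn(i,b)
conn(i,d)
conn(i,e)
conn(i,g)
conn(i,i)

round 1: derive conn(a,a) via R0 from cites(a,a)
round 1: derive conn(a,b) via R0 from cites(a,b)
round 1: derive conn(a,e) via R0 from cites(a,e)
round 1: derive conn(c,b) via R0 from cites(c,b)
round 1: derive conn(c,e) via R0 from cites(c,e)
round 1: derive conn(d,c) via R0 from cites(d,c)
round 1: derive conn(d,g) via R0 from cites(d,g)
round 1: derive conn(e,c) via R0 from cites(e,c)
round 1: derive conn(e,e) via R0 from cites(e,e)
round 1: derive conn(g,a) via R0 from cites(g,a)
round 1: derive conn(g,b) via R0 from cites(g,b)
round 1: derive conn(i,g) via R0 from cites(i,g)
round 1: derive conn(a,g) via R2 from cites(a,b), knows(b,g)
round 1: derive conn(a,i) via R2 from cites(a,a), knows(a,i)
round 1: derive conn(c,g) via R2 from cites(c,b), knows(b,g)
round 1: derive conn(d,b) via R2 from cites(d,g), knows(g,b)
round 1: derive conn(d,d) via R2 from cites(d,g), knows(g,d)
round 1: derive conn(e,b) via R2 from cites(e,e), knows(e,b)
round 1: derive conn(g,g) via R2 from cites(g,b), knows(b,g)
round 1: derive conn(g,i) via R2 from cites(g,a), knows(a,i)
round 1: derive conn(i,b) via R2 from cites(i,g), knows(g,b)
round 1: derive conn(i,d) via R2 from cites(i,g), knows(g,d)
round 2: derive conn(a,d) via R1 from conn(a,g), knows(g,d)
round 2: derive conn(c,d) via R1 from conn(c,g), knows(g,d)
round 2: derive conn(d,a) via R1 from conn(d,d), knows(d,a)
round 2: derive conn(e,g) via R1 from conn(e,b), knows(b,g)
round 2: derive conn(g,d) via R1 from conn(g,g), knows(g,d)
round 2: derive conn(g,e) via R1 from conn(g,i), knows(i,e)
round 2: derive conn(i,a) via R1 from conn(i,d), knows(d,a)
round 3: derive conn(c,a) via R1 from conn(c,d), knows(d,a)
round 3: derive conn(d,i) via R1 from conn(d,a), knows(a,i)
round 3: derive conn(e,d) via R1 from conn(e,g), knows(g,d)
round 3: derive conn(i,i) via R1 from conn(i,a), knows(a,i)
round 4: derive conn(c,i) via R1 from conn(c,a), knows(a,i)
round 4: derive conn(d,e) via R1 from conn(d,i), knows(i,e)
round 4: derive conn(e,a) via R1 from conn(e,d), knows(d,a)
round 4: derive conn(i,e) via R1 from conn(i,i), knows(i,e)
round 5: derive conn(e,i) via R1 from conn(e,a), knows(a,i)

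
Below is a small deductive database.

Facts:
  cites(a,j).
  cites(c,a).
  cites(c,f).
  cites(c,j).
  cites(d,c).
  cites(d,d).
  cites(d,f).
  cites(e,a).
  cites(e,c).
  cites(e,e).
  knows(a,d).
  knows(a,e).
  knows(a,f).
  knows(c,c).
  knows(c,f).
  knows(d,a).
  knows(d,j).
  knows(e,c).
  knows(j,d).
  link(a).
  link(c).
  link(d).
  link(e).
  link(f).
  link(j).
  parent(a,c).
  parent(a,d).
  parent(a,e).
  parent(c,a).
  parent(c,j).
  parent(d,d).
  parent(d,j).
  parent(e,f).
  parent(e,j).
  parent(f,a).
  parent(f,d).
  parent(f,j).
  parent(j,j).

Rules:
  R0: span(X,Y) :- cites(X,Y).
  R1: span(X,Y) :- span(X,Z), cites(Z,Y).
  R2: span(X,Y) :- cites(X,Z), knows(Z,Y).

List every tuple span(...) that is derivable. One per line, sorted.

span(a,a)
span(a,c)
span(a,d)
span(a,f)
span(a,j)
span(c,a)
span(c,c)
span(c,d)
span(c,e)
span(c,f)
span(c,j)
span(d,a)
span(d,c)
span(d,d)
span(d,f)
span(d,j)
span(e,a)
span(e,c)
span(e,d)
span(e,e)
span(e,f)
span(e,j)

round 1: derive span(a,j) via R0 from cites(a,j)
round 1: derive span(c,a) via R0 from cites(c,a)
round 1: derive span(c,f) via R0 from cites(c,f)
round 1: derive span(c,j) via R0 from cites(c,j)
round 1: derive span(d,c) via R0 from cites(d,c)
round 1: derive span(d,d) via R0 from cites(d,d)
round 1: derive span(d,f) via R0 from cites(d,f)
round 1: derive span(e,a) via R0 from cites(e,a)
round 1: derive span(e,c) via R0 from cites(e,c)
round 1: derive span(e,e) via R0 from cites(e,e)
round 1: derive span(a,d) via R2 from cites(a,j), knows(j,d)
round 1: derive span(c,d) via R2 from cites(c,a), knows(a,d)
round 1: derive span(c,e) via R2 from cites(c,a), knows(a,e)
round 1: derive span(d,a) via R2 from cites(d,d), knows(d,a)
round 1: derive span(d,j) via R2 from cites(d,d), knows(d,j)
round 1: derive span(e,d) via R2 from cites(e,a), knows(a,d)
round 1: derive span(e,f) via R2 from cites(e,a), knows(a,f)
round 2: derive span(a,c) via R1 from span(a,d), cites(d,c)
round 2: derive span(a,f) via R1 from span(a,d), cites(d,f)
round 2: derive span(c,c) via R1 from span(c,d), cites(d,c)
round 2: derive span(e,j) via R1 from span(e,a), cites(a,j)
round 3: derive span(a,a) via R1 from span(a,c), cites(c,a)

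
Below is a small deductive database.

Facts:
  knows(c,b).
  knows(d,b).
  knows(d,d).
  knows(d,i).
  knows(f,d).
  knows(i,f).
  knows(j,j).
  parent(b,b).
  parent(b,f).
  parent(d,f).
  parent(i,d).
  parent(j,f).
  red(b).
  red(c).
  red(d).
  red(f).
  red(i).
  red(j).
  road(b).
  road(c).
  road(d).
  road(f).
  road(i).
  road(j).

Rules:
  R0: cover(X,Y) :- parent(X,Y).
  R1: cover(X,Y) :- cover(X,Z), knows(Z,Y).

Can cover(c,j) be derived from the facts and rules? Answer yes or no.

round 1: derive cover(b,b) via R0 from parent(b,b)
round 1: derive cover(b,f) via R0 from parent(b,f)
round 1: derive cover(d,f) via R0 from parent(d,f)
round 1: derive cover(i,d) via R0 from parent(i,d)
round 1: derive cover(j,f) via R0 from parent(j,f)
round 2: derive cover(b,d) via R1 from cover(b,f), knows(f,d)
round 2: derive cover(d,d) via R1 from cover(d,f), knows(f,d)
round 2: derive cover(i,b) via R1 from cover(i,d), knows(d,b)
round 2: derive cover(i,i) via R1 from cover(i,d), knows(d,i)
round 2: derive cover(j,d) via R1 from cover(j,f), knows(f,d)
round 3: derive cover(b,i) via R1 from cover(b,d), knows(d,i)
round 3: derive cover(d,b) via R1 from cover(d,d), knows(d,b)
round 3: derive cover(d,i) via R1 from cover(d,d), knows(d,i)
round 3: derive cover(i,f) via R1 from cover(i,i), knows(i,f)
round 3: derive cover(j,b) via R1 from cover(j,d), knows(d,b)
round 3: derive cover(j,i) via R1 from cover(j,d), knows(d,i)

no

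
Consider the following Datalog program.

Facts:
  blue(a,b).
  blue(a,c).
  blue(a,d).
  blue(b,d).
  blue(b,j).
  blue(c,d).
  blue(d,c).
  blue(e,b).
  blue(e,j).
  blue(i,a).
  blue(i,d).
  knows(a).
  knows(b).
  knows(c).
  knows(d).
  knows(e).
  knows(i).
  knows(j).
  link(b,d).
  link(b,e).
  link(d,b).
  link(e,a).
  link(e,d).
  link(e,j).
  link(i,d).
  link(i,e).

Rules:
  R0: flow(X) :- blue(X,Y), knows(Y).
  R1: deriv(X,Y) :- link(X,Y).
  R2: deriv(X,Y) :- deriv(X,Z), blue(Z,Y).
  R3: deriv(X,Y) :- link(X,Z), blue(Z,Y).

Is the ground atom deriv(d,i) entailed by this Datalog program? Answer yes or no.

round 1: derive deriv(b,d) via R1 from link(b,d)
round 1: derive deriv(b,e) via R1 from link(b,e)
round 1: derive deriv(d,b) via R1 from link(d,b)
round 1: derive deriv(e,a) via R1 from link(e,a)
round 1: derive deriv(e,d) via R1 from link(e,d)
round 1: derive deriv(e,j) via R1 from link(e,j)
round 1: derive deriv(i,d) via R1 from link(i,d)
round 1: derive deriv(i,e) via R1 from link(i,e)
round 1: derive deriv(b,b) via R3 from link(b,e), blue(e,b)
round 1: derive deriv(b,c) via R3 from link(b,d), blue(d,c)
round 1: derive deriv(b,j) via R3 from link(b,e), blue(e,j)
round 1: derive deriv(d,d) via R3 from link(d,b), blue(b,d)
round 1: derive deriv(d,j) via R3 from link(d,b), blue(b,j)
round 1: derive deriv(e,b) via R3 from link(e,a), blue(a,b)
round 1: derive deriv(e,c) via R3 from link(e,a), blue(a,c)
round 1: derive deriv(i,b) via R3 from link(i,e), blue(e,b)
round 1: derive deriv(i,c) via R3 from link(i,d), blue(d,c)
round 1: derive deriv(i,j) via R3 from link(i,e), blue(e,j)
round 2: derive deriv(d,c) via R2 from deriv(d,d), blue(d,c)

no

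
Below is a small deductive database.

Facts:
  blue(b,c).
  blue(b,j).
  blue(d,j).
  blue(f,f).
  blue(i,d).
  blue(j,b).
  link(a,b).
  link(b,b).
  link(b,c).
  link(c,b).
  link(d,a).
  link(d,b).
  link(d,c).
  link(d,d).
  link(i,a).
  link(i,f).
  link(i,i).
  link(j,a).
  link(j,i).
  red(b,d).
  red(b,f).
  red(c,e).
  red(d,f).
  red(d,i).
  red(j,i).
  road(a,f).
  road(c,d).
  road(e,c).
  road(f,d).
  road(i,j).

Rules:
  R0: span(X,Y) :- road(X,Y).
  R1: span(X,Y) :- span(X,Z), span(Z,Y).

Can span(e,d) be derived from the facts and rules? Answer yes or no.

yes

round 1: derive span(a,f) via R0 from road(a,f)
round 1: derive span(c,d) via R0 from road(c,d)
round 1: derive span(e,c) via R0 from road(e,c)
round 1: derive span(f,d) via R0 from road(f,d)
round 1: derive span(i,j) via R0 from road(i,j)
round 2: derive span(a,d) via R1 from span(a,f), span(f,d)
round 2: derive span(e,d) via R1 from span(e,c), span(c,d)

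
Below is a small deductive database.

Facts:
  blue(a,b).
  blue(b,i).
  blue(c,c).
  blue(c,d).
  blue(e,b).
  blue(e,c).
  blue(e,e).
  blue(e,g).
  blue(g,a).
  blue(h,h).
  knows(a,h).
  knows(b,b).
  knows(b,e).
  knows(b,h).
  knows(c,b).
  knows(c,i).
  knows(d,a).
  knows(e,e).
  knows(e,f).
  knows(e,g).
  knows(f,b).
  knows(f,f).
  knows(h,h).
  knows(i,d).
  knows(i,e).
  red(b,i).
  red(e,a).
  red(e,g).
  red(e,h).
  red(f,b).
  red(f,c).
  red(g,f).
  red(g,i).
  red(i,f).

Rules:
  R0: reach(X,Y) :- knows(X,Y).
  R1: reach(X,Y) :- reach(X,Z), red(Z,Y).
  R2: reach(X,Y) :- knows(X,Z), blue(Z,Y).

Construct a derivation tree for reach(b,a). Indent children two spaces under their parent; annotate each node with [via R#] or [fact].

round 1: derive reach(a,h) via R0 from knows(a,h)
round 1: derive reach(b,b) via R0 from knows(b,b)
round 1: derive reach(b,e) via R0 from knows(b,e)
round 1: derive reach(b,h) via R0 from knows(b,h)
round 1: derive reach(c,b) via R0 from knows(c,b)
round 1: derive reach(c,i) via R0 from knows(c,i)
round 1: derive reach(d,a) via R0 from knows(d,a)
round 1: derive reach(e,e) via R0 from knows(e,e)
round 1: derive reach(e,f) via R0 from knows(e,f)
round 1: derive reach(e,g) via R0 from knows(e,g)
round 1: derive reach(f,b) via R0 from knows(f,b)
round 1: derive reach(f,f) via R0 from knows(f,f)
round 1: derive reach(h,h) via R0 from knows(h,h)
round 1: derive reach(i,d) via R0 from knows(i,d)
round 1: derive reach(i,e) via R0 from knows(i,e)
round 1: derive reach(b,c) via R2 from knows(b,e), blue(e,c)
round 1: derive reach(b,g) via R2 from knows(b,e), blue(e,g)
round 1: derive reach(b,i) via R2 from knows(b,b), blue(b,i)
round 1: derive reach(d,b) via R2 from knows(d,a), blue(a,b)
round 1: derive reach(e,a) via R2 from knows(e,g), blue(g,a)
round 1: derive reach(e,b) via R2 from knows(e,e), blue(e,b)
round 1: derive reach(e,c) via R2 from knows(e,e), blue(e,c)
round 1: derive reach(f,i) via R2 from knows(f,b), blue(b,i)
round 1: derive reach(i,b) via R2 from knows(i,e), blue(e,b)
round 1: derive reach(i,c) via R2 from knows(i,e), blue(e,c)
round 1: derive reach(i,g) via R2 from knows(i,e), blue(e,g)
round 2: derive reach(b,a) via R1 from reach(b,e), red(e,a)
round 2: derive reach(b,f) via R1 from reach(b,g), red(g,f)
round 2: derive reach(c,f) via R1 from reach(c,i), red(i,f)
round 2: derive reach(d,i) via R1 from reach(d,b), red(b,i)
round 2: derive reach(e,h) via R1 from reach(e,e), red(e,h)
round 2: derive reach(e,i) via R1 from reach(e,b), red(b,i)
round 2: derive reach(f,c) via R1 from reach(f,f), red(f,c)
round 2: derive reach(i,a) via R1 from reach(i,e), red(e,a)
round 2: derive reach(i,f) via R1 from reach(i,g), red(g,f)
round 2: derive reach(i,h) via R1 from reach(i,e), red(e,h)
round 2: derive reach(i,i) via R1 from reach(i,b), red(b,i)
round 3: derive reach(c,c) via R1 from reach(c,f), red(f,c)
round 3: derive reach(d,f) via R1 from reach(d,i), red(i,f)
round 4: derive reach(d,c) via R1 from reach(d,f), red(f,c)

reach(b,a)  [via R1]
  reach(b,e)  [via R0]
    knows(b,e)  [fact]
  red(e,a)  [fact]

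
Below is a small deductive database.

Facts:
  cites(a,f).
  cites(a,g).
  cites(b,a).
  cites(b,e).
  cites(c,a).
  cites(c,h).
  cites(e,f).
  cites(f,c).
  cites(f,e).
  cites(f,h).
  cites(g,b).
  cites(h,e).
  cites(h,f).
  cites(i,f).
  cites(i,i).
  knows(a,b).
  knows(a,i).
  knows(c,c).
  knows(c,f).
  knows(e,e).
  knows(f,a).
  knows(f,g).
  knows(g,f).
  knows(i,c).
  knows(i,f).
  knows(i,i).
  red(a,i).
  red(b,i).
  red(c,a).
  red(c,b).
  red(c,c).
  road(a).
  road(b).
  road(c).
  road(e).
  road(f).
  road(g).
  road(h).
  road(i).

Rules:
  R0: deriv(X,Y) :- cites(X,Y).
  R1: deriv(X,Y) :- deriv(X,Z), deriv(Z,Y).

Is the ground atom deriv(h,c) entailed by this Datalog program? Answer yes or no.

yes

round 1: derive deriv(a,f) via R0 from cites(a,f)
round 1: derive deriv(a,g) via R0 from cites(a,g)
round 1: derive deriv(b,a) via R0 from cites(b,a)
round 1: derive deriv(b,e) via R0 from cites(b,e)
round 1: derive deriv(c,a) via R0 from cites(c,a)
round 1: derive deriv(c,h) via R0 from cites(c,h)
round 1: derive deriv(e,f) via R0 from cites(e,f)
round 1: derive deriv(f,c) via R0 from cites(f,c)
round 1: derive deriv(f,e) via R0 from cites(f,e)
round 1: derive deriv(f,h) via R0 from cites(f,h)
round 1: derive deriv(g,b) via R0 from cites(g,b)
round 1: derive deriv(h,e) via R0 from cites(h,e)
round 1: derive deriv(h,f) via R0 from cites(h,f)
round 1: derive deriv(i,f) via R0 from cites(i,f)
round 1: derive deriv(i,i) via R0 from cites(i,i)
round 2: derive deriv(a,b) via R1 from deriv(a,g), deriv(g,b)
round 2: derive deriv(a,c) via R1 from deriv(a,f), deriv(f,c)
round 2: derive deriv(a,e) via R1 from deriv(a,f), deriv(f,e)
round 2: derive deriv(a,h) via R1 from deriv(a,f), deriv(f,h)
round 2: derive deriv(b,f) via R1 from deriv(b,a), deriv(a,f)
round 2: derive deriv(b,g) via R1 from deriv(b,a), deriv(a,g)
round 2: derive deriv(c,e) via R1 from deriv(c,h), deriv(h,e)
round 2: derive deriv(c,f) via R1 from deriv(c,a), deriv(a,f)
round 2: derive deriv(c,g) via R1 from deriv(c,a), deriv(a,g)
round 2: derive deriv(e,c) via R1 from deriv(e,f), deriv(f,c)
round 2: derive deriv(e,e) via R1 from deriv(e,f), deriv(f,e)
round 2: derive deriv(e,h) via R1 from deriv(e,f), deriv(f,h)
round 2: derive deriv(f,a) via R1 from deriv(f,c), deriv(c,a)
round 2: derive deriv(f,f) via R1 from deriv(f,e), deriv(e,f)
round 2: derive deriv(g,a) via R1 from deriv(g,b), deriv(b,a)
round 2: derive deriv(g,e) via R1 from deriv(g,b), deriv(b,e)
round 2: derive deriv(h,c) via R1 from deriv(h,f), deriv(f,c)
round 2: derive deriv(h,h) via R1 from deriv(h,f), deriv(f,h)
round 2: derive deriv(i,c) via R1 from deriv(i,f), deriv(f,c)
round 2: derive deriv(i,e) via R1 from deriv(i,f), deriv(f,e)
round 2: derive deriv(i,h) via R1 from deriv(i,f), deriv(f,h)
round 3: derive deriv(a,a) via R1 from deriv(a,b), deriv(b,a)
round 3: derive deriv(b,b) via R1 from deriv(b,a), deriv(a,b)
round 3: derive deriv(b,c) via R1 from deriv(b,a), deriv(a,c)
round 3: derive deriv(b,h) via R1 from deriv(b,a), deriv(a,h)
round 3: derive deriv(c,b) via R1 from deriv(c,a), deriv(a,b)
round 3: derive deriv(c,c) via R1 from deriv(c,a), deriv(a,c)
round 3: derive deriv(e,a) via R1 from deriv(e,c), deriv(c,a)
round 3: derive deriv(e,g) via R1 from deriv(e,c), deriv(c,g)
round 3: derive deriv(f,b) via R1 from deriv(f,a), deriv(a,b)
round 3: derive deriv(f,g) via R1 from deriv(f,a), deriv(a,g)
round 3: derive deriv(g,c) via R1 from deriv(g,a), deriv(a,c)
round 3: derive deriv(g,f) via R1 from deriv(g,a), deriv(a,f)
round 3: derive deriv(g,g) via R1 from deriv(g,a), deriv(a,g)
round 3: derive deriv(g,h) via R1 from deriv(g,a), deriv(a,h)
round 3: derive deriv(h,a) via R1 from deriv(h,c), deriv(c,a)
round 3: derive deriv(h,g) via R1 from deriv(h,c), deriv(c,g)
round 3: derive deriv(i,a) via R1 from deriv(i,c), deriv(c,a)
round 3: derive deriv(i,g) via R1 from deriv(i,c), deriv(c,g)
round 4: derive deriv(e,b) via R1 from deriv(e,a), deriv(a,b)
round 4: derive deriv(h,b) via R1 from deriv(h,a), deriv(a,b)
round 4: derive deriv(i,b) via R1 from deriv(i,a), deriv(a,b)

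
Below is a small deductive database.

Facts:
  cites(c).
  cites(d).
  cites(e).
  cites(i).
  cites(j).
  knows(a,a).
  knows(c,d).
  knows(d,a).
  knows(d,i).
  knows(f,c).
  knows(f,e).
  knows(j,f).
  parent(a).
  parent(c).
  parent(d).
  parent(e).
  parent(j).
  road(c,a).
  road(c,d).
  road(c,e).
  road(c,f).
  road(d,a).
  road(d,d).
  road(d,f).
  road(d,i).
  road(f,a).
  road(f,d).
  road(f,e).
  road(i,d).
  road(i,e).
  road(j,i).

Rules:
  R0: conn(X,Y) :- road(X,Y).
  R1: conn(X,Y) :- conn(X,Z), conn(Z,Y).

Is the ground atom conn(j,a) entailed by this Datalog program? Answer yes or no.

round 1: derive conn(c,a) via R0 from road(c,a)
round 1: derive conn(c,d) via R0 from road(c,d)
round 1: derive conn(c,e) via R0 from road(c,e)
round 1: derive conn(c,f) via R0 from road(c,f)
round 1: derive conn(d,a) via R0 from road(d,a)
round 1: derive conn(d,d) via R0 from road(d,d)
round 1: derive conn(d,f) via R0 from road(d,f)
round 1: derive conn(d,i) via R0 from road(d,i)
round 1: derive conn(f,a) via R0 from road(f,a)
round 1: derive conn(f,d) via R0 from road(f,d)
round 1: derive conn(f,e) via R0 from road(f,e)
round 1: derive conn(i,d) via R0 from road(i,d)
round 1: derive conn(i,e) via R0 from road(i,e)
round 1: derive conn(j,i) via R0 from road(j,i)
round 2: derive conn(c,i) via R1 from conn(c,d), conn(d,i)
round 2: derive conn(d,e) via R1 from conn(d,f), conn(f,e)
round 2: derive conn(f,f) via R1 from conn(f,d), conn(d,f)
round 2: derive conn(f,i) via R1 from conn(f,d), conn(d,i)
round 2: derive conn(i,a) via R1 from conn(i,d), conn(d,a)
round 2: derive conn(i,f) via R1 from conn(i,d), conn(d,f)
round 2: derive conn(i,i) via R1 from conn(i,d), conn(d,i)
round 2: derive conn(j,d) via R1 from conn(j,i), conn(i,d)
round 2: derive conn(j,e) via R1 from conn(j,i), conn(i,e)
round 3: derive conn(j,a) via R1 from conn(j,d), conn(d,a)
round 3: derive conn(j,f) via R1 from conn(j,d), conn(d,f)

yes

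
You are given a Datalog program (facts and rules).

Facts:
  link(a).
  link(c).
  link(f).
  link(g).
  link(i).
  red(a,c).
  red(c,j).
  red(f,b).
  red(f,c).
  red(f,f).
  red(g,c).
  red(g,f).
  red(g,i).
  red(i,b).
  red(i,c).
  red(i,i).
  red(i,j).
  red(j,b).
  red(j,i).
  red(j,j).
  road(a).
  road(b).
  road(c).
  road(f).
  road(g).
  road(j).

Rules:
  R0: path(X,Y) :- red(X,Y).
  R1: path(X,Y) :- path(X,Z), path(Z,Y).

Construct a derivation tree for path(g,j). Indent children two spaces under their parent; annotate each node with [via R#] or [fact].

path(g,j)  [via R1]
  path(g,c)  [via R0]
    red(g,c)  [fact]
  path(c,j)  [via R0]
    red(c,j)  [fact]

round 1: derive path(a,c) via R0 from red(a,c)
round 1: derive path(c,j) via R0 from red(c,j)
round 1: derive path(f,b) via R0 from red(f,b)
round 1: derive path(f,c) via R0 from red(f,c)
round 1: derive path(f,f) via R0 from red(f,f)
round 1: derive path(g,c) via R0 from red(g,c)
round 1: derive path(g,f) via R0 from red(g,f)
round 1: derive path(g,i) via R0 from red(g,i)
round 1: derive path(i,b) via R0 from red(i,b)
round 1: derive path(i,c) via R0 from red(i,c)
round 1: derive path(i,i) via R0 from red(i,i)
round 1: derive path(i,j) via R0 from red(i,j)
round 1: derive path(j,b) via R0 from red(j,b)
round 1: derive path(j,i) via R0 from red(j,i)
round 1: derive path(j,j) via R0 from red(j,j)
round 2: derive path(a,j) via R1 from path(a,c), path(c,j)
round 2: derive path(c,b) via R1 from path(c,j), path(j,b)
round 2: derive path(c,i) via R1 from path(c,j), path(j,i)
round 2: derive path(f,j) via R1 from path(f,c), path(c,j)
round 2: derive path(g,b) via R1 from path(g,f), path(f,b)
round 2: derive path(g,j) via R1 from path(g,c), path(c,j)
round 2: derive path(j,c) via R1 from path(j,i), path(i,c)
round 3: derive path(a,b) via R1 from path(a,c), path(c,b)
round 3: derive path(a,i) via R1 from path(a,c), path(c,i)
round 3: derive path(c,c) via R1 from path(c,i), path(i,c)
round 3: derive path(f,i) via R1 from path(f,c), path(c,i)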